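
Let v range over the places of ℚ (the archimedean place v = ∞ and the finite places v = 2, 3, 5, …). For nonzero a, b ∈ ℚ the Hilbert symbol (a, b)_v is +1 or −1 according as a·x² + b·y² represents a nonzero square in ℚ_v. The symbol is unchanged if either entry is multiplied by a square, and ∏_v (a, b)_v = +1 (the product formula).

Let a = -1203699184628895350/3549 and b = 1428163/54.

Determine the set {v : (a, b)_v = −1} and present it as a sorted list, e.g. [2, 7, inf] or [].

[7, 11]

(a, b) ≡ (-495726, 70818) mod (ℚ^×)²; places V = {2, 3, 5, 7, 11, 13, 29, 37, ∞}.
(a,b)_11: α=7, u≡5; β=3, v≡5 (mod 11); (5|11)=+1, (5|11)=+1; sign (−1)^1·+1^3·+1^7 = -1.
(a,b)_∞: sgn(-495726)=−, sgn(70818)=+, so +1.
(a,b)_37: α=3, u≡27; β=1, v≡7 (mod 37); (27|37)=+1, (7|37)=+1; sign (−1)^0·+1^1·+1^3 = +1.
(a,b)_13: α=-2, u≡9; β=0, v≡11 (mod 13); (9|13)=+1, (11|13)=-1; sign (−1)^0·+1^0·-1^-2 = +1.
(a,b)_3: α=-1, u≡1; β=-3, v≡2 (mod 3); (1|3)=+1, (2|3)=-1; sign (−1)^1·+1^-3·-1^-1 = +1.
(a,b)_2: α=1, β=-1; u≡1, v≡1 (mod 8); ε(u)ε(v)=0·0, αω(v)=1·0, βω(u)=-1·0; sum ≡ 0  ⇒  +1.
(a,b)_5: α=2, u≡4; β=0, v≡2 (mod 5); (4|5)=+1, (2|5)=-1; sign (−1)^0·+1^0·-1^2 = +1.
(a,b)_29: α=3, u≡5; β=1, v≡6 (mod 29); (5|29)=+1, (6|29)=+1; sign (−1)^0·+1^1·+1^3 = +1.
(a,b)_7: α=-1, u≡1; β=0, v≡6 (mod 7); (1|7)=+1, (6|7)=-1; sign (−1)^0·+1^0·-1^-1 = -1.
(-495726, 70818 / ℚ) ramifies at {7, 11}: a division algebra.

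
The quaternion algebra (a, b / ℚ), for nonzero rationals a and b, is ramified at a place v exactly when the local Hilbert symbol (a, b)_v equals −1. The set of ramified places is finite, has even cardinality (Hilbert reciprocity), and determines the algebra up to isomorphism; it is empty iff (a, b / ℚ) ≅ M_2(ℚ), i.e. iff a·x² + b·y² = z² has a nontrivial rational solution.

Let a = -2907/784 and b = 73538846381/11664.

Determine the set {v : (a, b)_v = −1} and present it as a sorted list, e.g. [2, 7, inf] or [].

Mod squares: a ≡ -323, b ≡ 607759061. Check v ∈ {∞, 2, 3, 7, 11, 13, 17, 19, 23, 29, 31}.
v=31: a=31^0·(≡18), b=31^1·(≡1) mod 31; (18|31)=+1, (1|31)=+1; (−1)^{0·1·15}·(+1)^1·(+1)^0 = +1.
v=3: a=3^2·(≡1), b=3^-6·(≡2) mod 3; (1|3)=+1, (2|3)=-1; (−1)^{2·-6·1}·(+1)^-6·(-1)^2 = +1.
v=23: a=23^0·(≡7), b=23^1·(≡19) mod 23; (7|23)=-1, (19|23)=-1; (−1)^{0·1·11}·(-1)^1·(-1)^0 = -1.
v=∞: -323 < 0 and 607759061 > 0  ⇒  (a,b)_∞ = +1.
v=7: a=7^-2·(≡6), b=7^1·(≡1) mod 7; (6|7)=-1, (1|7)=+1; (−1)^{-2·1·3}·(-1)^1·(+1)^-2 = -1.
v=2: v_2(a)=-4, v_2(b)=-4; units ≡ 5, 5 (mod 8); ε·ε+αω+βω = 0·0+-4·1+-4·1 ≡ 0  ⇒  (a,b)_2 = +1.
v=11: a=11^0·(≡10), b=11^2·(≡2) mod 11; (10|11)=-1, (2|11)=-1; (−1)^{0·2·5}·(-1)^2·(-1)^0 = +1.
v=29: a=29^0·(≡22), b=29^1·(≡14) mod 29; (22|29)=+1, (14|29)=-1; (−1)^{0·1·14}·(+1)^1·(-1)^0 = +1.
v=19: a=19^1·(≡15), b=19^1·(≡12) mod 19; (15|19)=-1, (12|19)=-1; (−1)^{1·1·9}·(-1)^1·(-1)^1 = -1.
v=13: a=13^0·(≡11), b=13^1·(≡8) mod 13; (11|13)=-1, (8|13)=-1; (−1)^{0·1·6}·(-1)^1·(-1)^0 = -1.
v=17: a=17^1·(≡8), b=17^1·(≡9) mod 17; (8|17)=+1, (9|17)=+1; (−1)^{1·1·8}·(+1)^1·(+1)^1 = +1.
(-323, 607759061 / ℚ) ramifies at {7, 13, 19, 23}: a division algebra.

[7, 13, 19, 23]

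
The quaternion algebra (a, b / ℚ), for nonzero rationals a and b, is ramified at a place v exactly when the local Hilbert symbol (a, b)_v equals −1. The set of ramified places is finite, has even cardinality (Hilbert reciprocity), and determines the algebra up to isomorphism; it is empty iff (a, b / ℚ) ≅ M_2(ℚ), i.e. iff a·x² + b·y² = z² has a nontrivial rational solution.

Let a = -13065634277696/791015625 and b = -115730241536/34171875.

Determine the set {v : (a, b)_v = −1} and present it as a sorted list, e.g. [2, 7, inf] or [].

[19, inf]

Mod squares: a ≡ -95381, b ≡ -6919458. Check v ∈ {∞, 2, 3, 5, 7, 11, 13, 19, 23, 29}.
v=∞: -95381 < 0 and -6919458 < 0  ⇒  (a,b)_∞ = -1.
v=5: a=5^-10·(≡4), b=5^-6·(≡2) mod 5; (4|5)=+1, (2|5)=-1; (−1)^{-10·-6·2}·(+1)^-6·(-1)^-10 = +1.
v=3: a=3^-4·(≡1), b=3^-7·(≡1) mod 3; (1|3)=+1, (1|3)=+1; (−1)^{-4·-7·1}·(+1)^-7·(+1)^-4 = +1.
v=19: a=19^2·(≡2), b=19^1·(≡2) mod 19; (2|19)=-1, (2|19)=-1; (−1)^{2·1·9}·(-1)^1·(-1)^2 = -1.
v=13: a=13^1·(≡5), b=13^1·(≡7) mod 13; (5|13)=-1, (7|13)=-1; (−1)^{1·1·6}·(-1)^1·(-1)^1 = +1.
v=7: a=7^2·(≡1), b=7^3·(≡4) mod 7; (1|7)=+1, (4|7)=+1; (−1)^{2·3·3}·(+1)^3·(+1)^2 = +1.
v=23: a=23^1·(≡9), b=23^1·(≡7) mod 23; (9|23)=+1, (7|23)=-1; (−1)^{1·1·11}·(+1)^1·(-1)^1 = +1.
v=29: a=29^1·(≡26), b=29^1·(≡11) mod 29; (26|29)=-1, (11|29)=-1; (−1)^{1·1·14}·(-1)^1·(-1)^1 = +1.
v=11: a=11^3·(≡7), b=11^0·(≡3) mod 11; (7|11)=-1, (3|11)=+1; (−1)^{3·0·5}·(-1)^0·(+1)^3 = +1.
v=2: v_2(a)=6, v_2(b)=11; units ≡ 3, 7 (mod 8); ε·ε+αω+βω = 1·1+6·0+11·1 ≡ 0  ⇒  (a,b)_2 = +1.
Ram(-95381, -6919458) = {19, ∞}; no ℚ_19-point on the conic.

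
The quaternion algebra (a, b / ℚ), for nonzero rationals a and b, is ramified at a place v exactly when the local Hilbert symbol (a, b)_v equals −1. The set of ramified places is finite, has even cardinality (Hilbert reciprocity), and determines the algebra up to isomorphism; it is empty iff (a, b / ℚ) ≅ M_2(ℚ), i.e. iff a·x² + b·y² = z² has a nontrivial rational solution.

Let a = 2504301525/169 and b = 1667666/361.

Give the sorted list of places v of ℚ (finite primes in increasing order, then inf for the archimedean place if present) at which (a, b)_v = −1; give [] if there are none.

(a, b) ≡ (11130229, 34034) mod (ℚ^×)²; places V = {2, 3, 5, 7, 11, 13, 17, 19, 23, 29, 37, 41, ∞}.
(a,b)_5: α=2, u≡4; β=0, v≡1 (mod 5); (4|5)=+1, (1|5)=+1; sign (−1)^0·+1^0·+1^2 = +1.
(a,b)_7: α=0, u≡5; β=3, v≡1 (mod 7); (5|7)=-1, (1|7)=+1; sign (−1)^0·-1^3·+1^0 = -1.
(a,b)_2: α=0, β=1; u≡5, v≡1 (mod 8); ε(u)ε(v)=0·0, αω(v)=0·0, βω(u)=1·1; sum ≡ 1  ⇒  -1.
(a,b)_19: α=0, u≡15; β=-2, v≡17 (mod 19); (15|19)=-1, (17|19)=+1; sign (−1)^0·-1^-2·+1^0 = +1.
(a,b)_41: α=1, u≡32; β=0, v≡37 (mod 41); (32|41)=+1, (37|41)=+1; sign (−1)^0·+1^0·+1^1 = +1.
(a,b)_17: α=0, u≡10; β=1, v≡2 (mod 17); (10|17)=-1, (2|17)=+1; sign (−1)^0·-1^1·+1^0 = -1.
(a,b)_13: α=-2, u≡11; β=1, v≡5 (mod 13); (11|13)=-1, (5|13)=-1; sign (−1)^0·-1^1·-1^-2 = -1.
(a,b)_11: α=1, u≡5; β=1, v≡9 (mod 11); (5|11)=+1, (9|11)=+1; sign (−1)^1·+1^1·+1^1 = -1.
(a,b)_3: α=2, u≡1; β=0, v≡2 (mod 3); (1|3)=+1, (2|3)=-1; sign (−1)^0·+1^0·-1^2 = +1.
(a,b)_37: α=1, u≡1; β=0, v≡8 (mod 37); (1|37)=+1, (8|37)=-1; sign (−1)^0·+1^0·-1^1 = -1.
(a,b)_∞: sgn(11130229)=+, sgn(34034)=+, so +1.
(a,b)_29: α=1, u≡21; β=0, v≡15 (mod 29); (21|29)=-1, (15|29)=-1; sign (−1)^0·-1^0·-1^1 = -1.
(a,b)_23: α=1, u≡1; β=0, v≡19 (mod 23); (1|23)=+1, (19|23)=-1; sign (−1)^0·+1^0·-1^1 = -1.
|Ram(11130229, 34034)| = 8, even; anisotropic at {2, 7, 11, 13, 17, 23, 29, 37}.

[2, 7, 11, 13, 17, 23, 29, 37]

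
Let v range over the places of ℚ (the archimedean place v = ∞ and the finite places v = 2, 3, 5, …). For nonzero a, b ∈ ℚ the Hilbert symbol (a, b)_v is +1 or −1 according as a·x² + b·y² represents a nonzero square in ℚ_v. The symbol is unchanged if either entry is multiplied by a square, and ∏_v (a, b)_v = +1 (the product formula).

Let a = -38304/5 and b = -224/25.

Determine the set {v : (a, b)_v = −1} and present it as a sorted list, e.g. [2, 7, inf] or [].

(a, b) ≡ (-1330, -14) mod (ℚ^×)²; places V = {2, 3, 5, 7, 19, ∞}.
(a,b)_5: α=-1, u≡1; β=-2, v≡1 (mod 5); (1|5)=+1, (1|5)=+1; sign (−1)^0·+1^-2·+1^-1 = +1.
(a,b)_∞: sgn(-1330)=−, sgn(-14)=−, so -1.
(a,b)_7: α=1, u≡6; β=1, v≡6 (mod 7); (6|7)=-1, (6|7)=-1; sign (−1)^1·-1^1·-1^1 = -1.
(a,b)_3: α=2, u≡2; β=0, v≡1 (mod 3); (2|3)=-1, (1|3)=+1; sign (−1)^0·-1^0·+1^2 = +1.
(a,b)_2: α=5, β=5; u≡7, v≡1 (mod 8); ε(u)ε(v)=1·0, αω(v)=5·0, βω(u)=5·0; sum ≡ 0  ⇒  +1.
(a,b)_19: α=1, u≡11; β=0, v≡7 (mod 19); (11|19)=+1, (7|19)=+1; sign (−1)^0·+1^0·+1^1 = +1.
|Ram(-1330, -14)| = 2, even; anisotropic at {7, ∞}.

[7, inf]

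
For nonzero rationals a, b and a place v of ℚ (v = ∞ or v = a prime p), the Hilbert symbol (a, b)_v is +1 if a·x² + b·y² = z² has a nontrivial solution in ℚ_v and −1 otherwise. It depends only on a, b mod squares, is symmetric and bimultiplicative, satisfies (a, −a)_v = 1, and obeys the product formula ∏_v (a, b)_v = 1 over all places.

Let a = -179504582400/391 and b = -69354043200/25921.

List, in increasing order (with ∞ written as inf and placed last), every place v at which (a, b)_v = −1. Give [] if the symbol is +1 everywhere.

[2, 13, 19, 31, 37, inf]

Mod squares: a ≡ -1218512009, b ≡ -4816253. Check v ∈ {∞, 2, 3, 5, 7, 11, 13, 17, 19, 23, 31, 37}.
v=3: a=3^2·(≡1), b=3^2·(≡1) mod 3; (1|3)=+1, (1|3)=+1; (−1)^{2·2·1}·(+1)^2·(+1)^2 = +1.
v=23: a=23^-1·(≡11), b=23^-2·(≡3) mod 23; (11|23)=-1, (3|23)=+1; (−1)^{-1·-2·11}·(-1)^-2·(+1)^-1 = +1.
v=31: a=31^1·(≡20), b=31^1·(≡4) mod 31; (20|31)=+1, (4|31)=+1; (−1)^{1·1·15}·(+1)^1·(+1)^1 = -1.
v=17: a=17^-1·(≡16), b=17^1·(≡1) mod 17; (16|17)=+1, (1|17)=+1; (−1)^{-1·1·8}·(+1)^1·(+1)^-1 = +1.
v=5: a=5^2·(≡4), b=5^2·(≡2) mod 5; (4|5)=+1, (2|5)=-1; (−1)^{2·2·2}·(+1)^2·(-1)^2 = +1.
v=∞: -1218512009 < 0 and -4816253 < 0  ⇒  (a,b)_∞ = -1.
v=2: v_2(a)=8, v_2(b)=6; units ≡ 7, 3 (mod 8); ε·ε+αω+βω = 1·1+8·1+6·0 ≡ 1  ⇒  (a,b)_2 = -1.
v=19: a=19^1·(≡6), b=19^1·(≡7) mod 19; (6|19)=+1, (7|19)=+1; (−1)^{1·1·9}·(+1)^1·(+1)^1 = -1.
v=13: a=13^1·(≡9), b=13^1·(≡11) mod 13; (9|13)=+1, (11|13)=-1; (−1)^{1·1·6}·(+1)^1·(-1)^1 = -1.
v=37: a=37^1·(≡17), b=37^1·(≡36) mod 37; (17|37)=-1, (36|37)=+1; (−1)^{1·1·18}·(-1)^1·(+1)^1 = -1.
v=11: a=11^1·(≡1), b=11^0·(≡4) mod 11; (1|11)=+1, (4|11)=+1; (−1)^{1·0·5}·(+1)^0·(+1)^1 = +1.
v=7: a=7^0·(≡3), b=7^-2·(≡5) mod 7; (3|7)=-1, (5|7)=-1; (−1)^{0·-2·3}·(-1)^-2·(-1)^0 = +1.
(-1218512009, -4816253 / ℚ) ramifies at {2, 13, 19, 31, 37, ∞}: a division algebra.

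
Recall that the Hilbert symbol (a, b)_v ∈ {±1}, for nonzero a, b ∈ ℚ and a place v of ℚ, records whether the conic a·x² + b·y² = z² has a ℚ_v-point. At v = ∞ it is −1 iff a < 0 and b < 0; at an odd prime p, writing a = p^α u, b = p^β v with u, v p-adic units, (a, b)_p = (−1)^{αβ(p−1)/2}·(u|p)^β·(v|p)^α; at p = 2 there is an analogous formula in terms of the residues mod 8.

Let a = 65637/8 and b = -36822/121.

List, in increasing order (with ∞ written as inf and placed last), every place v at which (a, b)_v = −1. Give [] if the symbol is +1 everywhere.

[3, 11, 13, 17]

(a, b) ≡ (14586, -102) mod (ℚ^×)²; places V = {2, 3, 11, 13, 17, 19, ∞}.
(a,b)_3: α=3, u≡2; β=1, v≡2 (mod 3); (2|3)=-1, (2|3)=-1; sign (−1)^1·-1^1·-1^3 = -1.
(a,b)_∞: sgn(14586)=+, sgn(-102)=−, so +1.
(a,b)_19: α=0, u≡18; β=2, v≡18 (mod 19); (18|19)=-1, (18|19)=-1; sign (−1)^0·-1^2·-1^0 = +1.
(a,b)_13: α=1, u≡12; β=0, v≡5 (mod 13); (12|13)=+1, (5|13)=-1; sign (−1)^0·+1^0·-1^1 = -1.
(a,b)_2: α=-3, β=1; u≡5, v≡5 (mod 8); ε(u)ε(v)=0·0, αω(v)=-3·1, βω(u)=1·1; sum ≡ 0  ⇒  +1.
(a,b)_11: α=1, u≡2; β=-2, v≡6 (mod 11); (2|11)=-1, (6|11)=-1; sign (−1)^0·-1^-2·-1^1 = -1.
(a,b)_17: α=1, u≡13; β=1, v≡5 (mod 17); (13|17)=+1, (5|17)=-1; sign (−1)^0·+1^1·-1^1 = -1.
(14586, -102 / ℚ) ramifies at {3, 11, 13, 17}: a division algebra.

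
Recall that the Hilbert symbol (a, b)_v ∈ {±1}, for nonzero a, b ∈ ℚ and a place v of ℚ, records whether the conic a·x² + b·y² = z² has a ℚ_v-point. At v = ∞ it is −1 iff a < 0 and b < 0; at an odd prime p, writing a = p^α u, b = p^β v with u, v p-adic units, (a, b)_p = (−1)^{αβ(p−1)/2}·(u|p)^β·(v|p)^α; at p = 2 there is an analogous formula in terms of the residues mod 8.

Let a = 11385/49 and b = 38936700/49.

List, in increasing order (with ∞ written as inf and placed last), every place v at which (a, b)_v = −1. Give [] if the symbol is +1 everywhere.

[5, 23]

Mod squares: a ≡ 1265, b ≡ 4807. Check v ∈ {∞, 2, 3, 5, 7, 11, 19, 23}.
v=3: a=3^2·(≡2), b=3^4·(≡1) mod 3; (2|3)=-1, (1|3)=+1; (−1)^{2·4·1}·(-1)^4·(+1)^2 = +1.
v=19: a=19^0·(≡9), b=19^1·(≡5) mod 19; (9|19)=+1, (5|19)=+1; (−1)^{0·1·9}·(+1)^1·(+1)^0 = +1.
v=23: a=23^1·(≡4), b=23^1·(≡18) mod 23; (4|23)=+1, (18|23)=+1; (−1)^{1·1·11}·(+1)^1·(+1)^1 = -1.
v=7: a=7^-2·(≡3), b=7^-2·(≡5) mod 7; (3|7)=-1, (5|7)=-1; (−1)^{-2·-2·3}·(-1)^-2·(-1)^-2 = +1.
v=∞: 1265 > 0 and 4807 > 0  ⇒  (a,b)_∞ = +1.
v=2: v_2(a)=0, v_2(b)=2; units ≡ 1, 7 (mod 8); ε·ε+αω+βω = 0·1+0·0+2·0 ≡ 0  ⇒  (a,b)_2 = +1.
v=11: a=11^1·(≡9), b=11^1·(≡2) mod 11; (9|11)=+1, (2|11)=-1; (−1)^{1·1·5}·(+1)^1·(-1)^1 = +1.
v=5: a=5^1·(≡3), b=5^2·(≡2) mod 5; (3|5)=-1, (2|5)=-1; (−1)^{1·2·2}·(-1)^2·(-1)^1 = -1.
Ram(1265, 4807) = {5, 23}; no ℚ_5-point on the conic.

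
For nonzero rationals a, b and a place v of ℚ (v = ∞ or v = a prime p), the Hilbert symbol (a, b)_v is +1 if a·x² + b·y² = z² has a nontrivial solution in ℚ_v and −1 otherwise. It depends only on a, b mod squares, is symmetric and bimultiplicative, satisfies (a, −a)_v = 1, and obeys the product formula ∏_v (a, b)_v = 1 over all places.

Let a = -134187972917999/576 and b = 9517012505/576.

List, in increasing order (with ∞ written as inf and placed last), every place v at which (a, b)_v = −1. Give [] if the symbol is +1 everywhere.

[11, 13, 17, 29]

Mod squares: a ≡ -551, b ≡ 230945. Check v ∈ {∞, 2, 3, 5, 7, 11, 13, 17, 19, 29}.
v=11: a=11^2·(≡2), b=11^1·(≡8) mod 11; (2|11)=-1, (8|11)=-1; (−1)^{2·1·5}·(-1)^1·(-1)^2 = -1.
v=17: a=17^2·(≡10), b=17^1·(≡16) mod 17; (10|17)=-1, (16|17)=+1; (−1)^{2·1·8}·(-1)^1·(+1)^2 = -1.
v=7: a=7^2·(≡4), b=7^2·(≡4) mod 7; (4|7)=+1, (4|7)=+1; (−1)^{2·2·3}·(+1)^2·(+1)^2 = +1.
v=29: a=29^3·(≡26), b=29^2·(≡26) mod 29; (26|29)=-1, (26|29)=-1; (−1)^{3·2·14}·(-1)^2·(-1)^3 = -1.
v=2: v_2(a)=-6, v_2(b)=-6; units ≡ 1, 1 (mod 8); ε·ε+αω+βω = 0·0+-6·0+-6·0 ≡ 0  ⇒  (a,b)_2 = +1.
v=5: a=5^0·(≡1), b=5^1·(≡1) mod 5; (1|5)=+1, (1|5)=+1; (−1)^{0·1·2}·(+1)^1·(+1)^0 = +1.
v=13: a=13^2·(≡2), b=13^1·(≡8) mod 13; (2|13)=-1, (8|13)=-1; (−1)^{2·1·6}·(-1)^1·(-1)^2 = -1.
v=3: a=3^-2·(≡1), b=3^-2·(≡2) mod 3; (1|3)=+1, (2|3)=-1; (−1)^{-2·-2·1}·(+1)^-2·(-1)^-2 = +1.
v=∞: -551 < 0 and 230945 > 0  ⇒  (a,b)_∞ = +1.
v=19: a=19^1·(≡16), b=19^1·(≡8) mod 19; (16|19)=+1, (8|19)=-1; (−1)^{1·1·9}·(+1)^1·(-1)^1 = +1.
(-551, 230945 / ℚ) ramifies at {11, 13, 17, 29}: a division algebra.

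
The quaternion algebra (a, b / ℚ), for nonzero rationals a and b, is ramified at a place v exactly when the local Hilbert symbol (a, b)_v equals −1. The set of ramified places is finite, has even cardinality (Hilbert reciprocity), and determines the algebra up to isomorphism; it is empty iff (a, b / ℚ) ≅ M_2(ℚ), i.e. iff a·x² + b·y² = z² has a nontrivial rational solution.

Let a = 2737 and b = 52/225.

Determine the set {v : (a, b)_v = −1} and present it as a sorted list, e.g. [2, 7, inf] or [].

(a, b) ≡ (2737, 13) mod (ℚ^×)²; places V = {2, 3, 5, 7, 13, 17, 23, ∞}.
(a,b)_3: α=0, u≡1; β=-2, v≡1 (mod 3); (1|3)=+1, (1|3)=+1; sign (−1)^0·+1^-2·+1^0 = +1.
(a,b)_17: α=1, u≡8; β=0, v≡13 (mod 17); (8|17)=+1, (13|17)=+1; sign (−1)^0·+1^0·+1^1 = +1.
(a,b)_7: α=1, u≡6; β=0, v≡3 (mod 7); (6|7)=-1, (3|7)=-1; sign (−1)^0·-1^0·-1^1 = -1.
(a,b)_13: α=0, u≡7; β=1, v≡1 (mod 13); (7|13)=-1, (1|13)=+1; sign (−1)^0·-1^1·+1^0 = -1.
(a,b)_5: α=0, u≡2; β=-2, v≡3 (mod 5); (2|5)=-1, (3|5)=-1; sign (−1)^0·-1^-2·-1^0 = +1.
(a,b)_23: α=1, u≡4; β=0, v≡8 (mod 23); (4|23)=+1, (8|23)=+1; sign (−1)^0·+1^0·+1^1 = +1.
(a,b)_∞: sgn(2737)=+, sgn(13)=+, so +1.
(a,b)_2: α=0, β=2; u≡1, v≡5 (mod 8); ε(u)ε(v)=0·0, αω(v)=0·1, βω(u)=2·0; sum ≡ 0  ⇒  +1.
Ram(2737, 13) = {7, 13}; no ℚ_7-point on the conic.

[7, 13]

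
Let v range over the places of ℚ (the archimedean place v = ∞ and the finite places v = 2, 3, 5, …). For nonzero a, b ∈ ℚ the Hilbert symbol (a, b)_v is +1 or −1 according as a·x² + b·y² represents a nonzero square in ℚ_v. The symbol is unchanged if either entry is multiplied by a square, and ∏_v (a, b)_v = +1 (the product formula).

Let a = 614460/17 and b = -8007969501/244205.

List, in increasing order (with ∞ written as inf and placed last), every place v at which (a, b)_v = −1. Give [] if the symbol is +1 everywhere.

(a, b) ≡ (53295, -345) mod (ℚ^×)²; places V = {2, 3, 5, 7, 11, 13, 17, 19, 23, ∞}.
(a,b)_13: α=0, u≡7; β=-2, v≡7 (mod 13); (7|13)=-1, (7|13)=-1; sign (−1)^0·-1^-2·-1^0 = +1.
(a,b)_23: α=0, u≡9; β=1, v≡4 (mod 23); (9|23)=+1, (4|23)=+1; sign (−1)^0·+1^1·+1^0 = +1.
(a,b)_∞: sgn(53295)=+, sgn(-345)=−, so +1.
(a,b)_17: α=-1, u≡12; β=-2, v≡5 (mod 17); (12|17)=-1, (5|17)=-1; sign (−1)^0·-1^-2·-1^-1 = -1.
(a,b)_3: α=1, u≡2; β=9, v≡2 (mod 3); (2|3)=-1, (2|3)=-1; sign (−1)^1·-1^9·-1^1 = -1.
(a,b)_2: α=2, β=0; u≡7, v≡7 (mod 8); ε(u)ε(v)=1·1, αω(v)=2·0, βω(u)=0·0; sum ≡ 1  ⇒  -1.
(a,b)_19: α=1, u≡18; β=2, v≡16 (mod 19); (18|19)=-1, (16|19)=+1; sign (−1)^0·-1^2·+1^1 = +1.
(a,b)_5: α=1, u≡1; β=-1, v≡4 (mod 5); (1|5)=+1, (4|5)=+1; sign (−1)^0·+1^-1·+1^1 = +1.
(a,b)_7: α=2, u≡1; β=2, v≡5 (mod 7); (1|7)=+1, (5|7)=-1; sign (−1)^0·+1^2·-1^2 = +1.
(a,b)_11: α=1, u≡4; β=0, v≡8 (mod 11); (4|11)=+1, (8|11)=-1; sign (−1)^0·+1^0·-1^1 = -1.
|Ram(53295, -345)| = 4, even; anisotropic at {2, 3, 11, 17}.

[2, 3, 11, 17]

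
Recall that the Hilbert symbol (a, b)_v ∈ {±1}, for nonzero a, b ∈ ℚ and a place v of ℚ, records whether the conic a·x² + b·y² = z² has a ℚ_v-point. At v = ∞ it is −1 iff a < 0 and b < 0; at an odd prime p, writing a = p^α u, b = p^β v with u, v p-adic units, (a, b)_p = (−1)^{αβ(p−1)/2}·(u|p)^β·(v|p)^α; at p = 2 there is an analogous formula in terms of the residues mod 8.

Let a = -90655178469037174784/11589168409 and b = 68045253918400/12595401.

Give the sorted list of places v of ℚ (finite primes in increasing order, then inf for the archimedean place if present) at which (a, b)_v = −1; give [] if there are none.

[11, 23]

Mod squares: a ≡ -81719, b ≡ 19. Check v ∈ {∞, 2, 3, 5, 7, 11, 13, 17, 19, 23}.
v=17: a=17^3·(≡16), b=17^2·(≡2) mod 17; (16|17)=+1, (2|17)=+1; (−1)^{3·2·8}·(+1)^2·(+1)^3 = +1.
v=13: a=13^-6·(≡3), b=13^-4·(≡8) mod 13; (3|13)=+1, (8|13)=-1; (−1)^{-6·-4·6}·(+1)^-4·(-1)^-6 = +1.
v=11: a=11^7·(≡8), b=11^4·(≡2) mod 11; (8|11)=-1, (2|11)=-1; (−1)^{7·4·5}·(-1)^4·(-1)^7 = -1.
v=5: a=5^0·(≡4), b=5^2·(≡1) mod 5; (4|5)=+1, (1|5)=+1; (−1)^{0·2·2}·(+1)^2·(+1)^0 = +1.
v=2: v_2(a)=12, v_2(b)=6; units ≡ 1, 3 (mod 8); ε·ε+αω+βω = 0·1+12·1+6·0 ≡ 0  ⇒  (a,b)_2 = +1.
v=23: a=23^3·(≡6), b=23^2·(≡7) mod 23; (6|23)=+1, (7|23)=-1; (−1)^{3·2·11}·(+1)^2·(-1)^3 = -1.
v=3: a=3^0·(≡1), b=3^-2·(≡1) mod 3; (1|3)=+1, (1|3)=+1; (−1)^{0·-2·1}·(+1)^-2·(+1)^0 = +1.
v=∞: -81719 < 0 and 19 > 0  ⇒  (a,b)_∞ = +1.
v=7: a=7^-4·(≡6), b=7^-2·(≡5) mod 7; (6|7)=-1, (5|7)=-1; (−1)^{-4·-2·3}·(-1)^-2·(-1)^-4 = +1.
v=19: a=19^1·(≡12), b=19^1·(≡5) mod 19; (12|19)=-1, (5|19)=+1; (−1)^{1·1·9}·(-1)^1·(+1)^1 = +1.
(-81719, 19 / ℚ) ramifies at {11, 23}: a division algebra.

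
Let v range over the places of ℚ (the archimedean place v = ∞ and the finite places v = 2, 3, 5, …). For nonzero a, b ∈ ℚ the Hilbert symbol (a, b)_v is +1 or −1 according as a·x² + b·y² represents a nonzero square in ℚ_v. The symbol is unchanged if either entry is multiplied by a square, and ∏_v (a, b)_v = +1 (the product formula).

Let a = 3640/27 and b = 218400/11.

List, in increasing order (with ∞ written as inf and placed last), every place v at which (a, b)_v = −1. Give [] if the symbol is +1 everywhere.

[3, 11]

Mod squares: a ≡ 2730, b ≡ 6006. Check v ∈ {∞, 2, 3, 5, 7, 11, 13}.
v=∞: 2730 > 0 and 6006 > 0  ⇒  (a,b)_∞ = +1.
v=13: a=13^1·(≡7), b=13^1·(≡11) mod 13; (7|13)=-1, (11|13)=-1; (−1)^{1·1·6}·(-1)^1·(-1)^1 = +1.
v=3: a=3^-3·(≡1), b=3^1·(≡1) mod 3; (1|3)=+1, (1|3)=+1; (−1)^{-3·1·1}·(+1)^1·(+1)^-3 = -1.
v=7: a=7^1·(≡5), b=7^1·(≡2) mod 7; (5|7)=-1, (2|7)=+1; (−1)^{1·1·3}·(-1)^1·(+1)^1 = +1.
v=5: a=5^1·(≡4), b=5^2·(≡1) mod 5; (4|5)=+1, (1|5)=+1; (−1)^{1·2·2}·(+1)^2·(+1)^1 = +1.
v=11: a=11^0·(≡2), b=11^-1·(≡6) mod 11; (2|11)=-1, (6|11)=-1; (−1)^{0·-1·5}·(-1)^-1·(-1)^0 = -1.
v=2: v_2(a)=3, v_2(b)=5; units ≡ 5, 3 (mod 8); ε·ε+αω+βω = 0·1+3·1+5·1 ≡ 0  ⇒  (a,b)_2 = +1.
|Ram(2730, 6006)| = 2, even; anisotropic at {3, 11}.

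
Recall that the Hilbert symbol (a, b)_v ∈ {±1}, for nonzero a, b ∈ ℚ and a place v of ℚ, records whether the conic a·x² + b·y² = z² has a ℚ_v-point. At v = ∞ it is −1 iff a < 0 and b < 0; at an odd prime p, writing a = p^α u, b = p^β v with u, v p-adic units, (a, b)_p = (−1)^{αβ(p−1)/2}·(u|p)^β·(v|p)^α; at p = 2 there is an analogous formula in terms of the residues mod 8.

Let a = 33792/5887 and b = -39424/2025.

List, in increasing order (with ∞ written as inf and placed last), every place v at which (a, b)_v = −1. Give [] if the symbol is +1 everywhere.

Mod squares: a ≡ 231, b ≡ -154. Check v ∈ {∞, 2, 3, 5, 7, 11, 29}.
v=11: a=11^1·(≡7), b=11^1·(≡2) mod 11; (7|11)=-1, (2|11)=-1; (−1)^{1·1·5}·(-1)^1·(-1)^1 = -1.
v=∞: 231 > 0 and -154 < 0  ⇒  (a,b)_∞ = +1.
v=3: a=3^1·(≡2), b=3^-4·(≡2) mod 3; (2|3)=-1, (2|3)=-1; (−1)^{1·-4·1}·(-1)^-4·(-1)^1 = -1.
v=29: a=29^-2·(≡1), b=29^0·(≡20) mod 29; (1|29)=+1, (20|29)=+1; (−1)^{-2·0·14}·(+1)^0·(+1)^-2 = +1.
v=2: v_2(a)=10, v_2(b)=9; units ≡ 7, 3 (mod 8); ε·ε+αω+βω = 1·1+10·1+9·0 ≡ 1  ⇒  (a,b)_2 = -1.
v=5: a=5^0·(≡1), b=5^-2·(≡1) mod 5; (1|5)=+1, (1|5)=+1; (−1)^{0·-2·2}·(+1)^-2·(+1)^0 = +1.
v=7: a=7^-1·(≡3), b=7^1·(≡5) mod 7; (3|7)=-1, (5|7)=-1; (−1)^{-1·1·3}·(-1)^1·(-1)^-1 = -1.
|Ram(231, -154)| = 4, even; anisotropic at {2, 3, 7, 11}.

[2, 3, 7, 11]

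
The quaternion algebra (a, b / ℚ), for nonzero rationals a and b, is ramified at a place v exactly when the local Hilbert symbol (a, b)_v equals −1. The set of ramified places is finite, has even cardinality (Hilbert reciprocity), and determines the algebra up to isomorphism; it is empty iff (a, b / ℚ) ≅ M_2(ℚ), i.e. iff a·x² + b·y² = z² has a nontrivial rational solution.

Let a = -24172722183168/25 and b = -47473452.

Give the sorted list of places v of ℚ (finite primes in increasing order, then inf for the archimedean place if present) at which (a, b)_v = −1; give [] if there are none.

Mod squares: a ≡ -663, b ≡ -3. Check v ∈ {∞, 2, 3, 5, 13, 17}.
v=13: a=13^3·(≡9), b=13^2·(≡9) mod 13; (9|13)=+1, (9|13)=+1; (−1)^{3·2·6}·(+1)^2·(+1)^3 = +1.
v=∞: -663 < 0 and -3 < 0  ⇒  (a,b)_∞ = -1.
v=2: v_2(a)=10, v_2(b)=2; units ≡ 1, 5 (mod 8); ε·ε+αω+βω = 0·0+10·1+2·0 ≡ 0  ⇒  (a,b)_2 = +1.
v=3: a=3^7·(≡1), b=3^5·(≡2) mod 3; (1|3)=+1, (2|3)=-1; (−1)^{7·5·1}·(+1)^5·(-1)^7 = +1.
v=5: a=5^-2·(≡2), b=5^0·(≡3) mod 5; (2|5)=-1, (3|5)=-1; (−1)^{-2·0·2}·(-1)^0·(-1)^-2 = +1.
v=17: a=17^3·(≡12), b=17^2·(≡3) mod 17; (12|17)=-1, (3|17)=-1; (−1)^{3·2·8}·(-1)^2·(-1)^3 = -1.
(-663, -3 / ℚ) ramifies at {17, ∞}: a division algebra.

[17, inf]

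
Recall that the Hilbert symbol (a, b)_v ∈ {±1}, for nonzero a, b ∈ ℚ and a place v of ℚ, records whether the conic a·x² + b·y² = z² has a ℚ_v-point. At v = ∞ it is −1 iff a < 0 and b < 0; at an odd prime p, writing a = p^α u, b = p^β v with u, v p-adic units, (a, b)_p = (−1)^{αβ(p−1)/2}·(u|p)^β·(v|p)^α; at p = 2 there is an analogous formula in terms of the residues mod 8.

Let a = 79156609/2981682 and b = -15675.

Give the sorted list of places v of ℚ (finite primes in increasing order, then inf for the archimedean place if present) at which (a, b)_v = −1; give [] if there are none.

[2, 3, 11, 19]

(a, b) ≡ (2, -627) mod (ℚ^×)²; places V = {2, 3, 5, 7, 11, 19, 31, 37, 41, ∞}.
(a,b)_31: α=2, u≡14; β=0, v≡11 (mod 31); (14|31)=+1, (11|31)=-1; sign (−1)^0·+1^0·-1^2 = +1.
(a,b)_11: α=-2, u≡2; β=1, v≡5 (mod 11); (2|11)=-1, (5|11)=+1; sign (−1)^0·-1^1·+1^-2 = -1.
(a,b)_7: α=2, u≡4; β=0, v≡5 (mod 7); (4|7)=+1, (5|7)=-1; sign (−1)^0·+1^0·-1^2 = +1.
(a,b)_5: α=0, u≡2; β=2, v≡3 (mod 5); (2|5)=-1, (3|5)=-1; sign (−1)^0·-1^2·-1^0 = +1.
(a,b)_2: α=-1, β=0; u≡1, v≡5 (mod 8); ε(u)ε(v)=0·0, αω(v)=-1·1, βω(u)=0·0; sum ≡ 1  ⇒  -1.
(a,b)_19: α=0, u≡10; β=1, v≡11 (mod 19); (10|19)=-1, (11|19)=+1; sign (−1)^0·-1^1·+1^0 = -1.
(a,b)_37: α=-2, u≡31; β=0, v≡13 (mod 37); (31|37)=-1, (13|37)=-1; sign (−1)^0·-1^0·-1^-2 = +1.
(a,b)_∞: sgn(2)=+, sgn(-627)=−, so +1.
(a,b)_3: α=-2, u≡2; β=1, v≡1 (mod 3); (2|3)=-1, (1|3)=+1; sign (−1)^0·-1^1·+1^-2 = -1.
(a,b)_41: α=2, u≡10; β=0, v≡28 (mod 41); (10|41)=+1, (28|41)=-1; sign (−1)^0·+1^0·-1^2 = +1.
|Ram(2, -627)| = 4, even; anisotropic at {2, 3, 11, 19}.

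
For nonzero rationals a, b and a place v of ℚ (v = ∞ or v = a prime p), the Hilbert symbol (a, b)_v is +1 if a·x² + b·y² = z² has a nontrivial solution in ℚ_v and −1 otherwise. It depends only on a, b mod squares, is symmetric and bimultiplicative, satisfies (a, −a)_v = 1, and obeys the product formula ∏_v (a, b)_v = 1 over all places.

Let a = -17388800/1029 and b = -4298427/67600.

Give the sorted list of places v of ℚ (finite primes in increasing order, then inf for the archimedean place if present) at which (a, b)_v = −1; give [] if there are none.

[11, inf]

Mod squares: a ≡ -57057, b ≡ -3. Check v ∈ {∞, 2, 3, 5, 7, 11, 13, 19}.
v=11: a=11^1·(≡9), b=11^0·(≡2) mod 11; (9|11)=+1, (2|11)=-1; (−1)^{1·0·5}·(+1)^0·(-1)^1 = -1.
v=13: a=13^1·(≡11), b=13^-2·(≡1) mod 13; (11|13)=-1, (1|13)=+1; (−1)^{1·-2·6}·(-1)^-2·(+1)^1 = +1.
v=∞: -57057 < 0 and -3 < 0  ⇒  (a,b)_∞ = -1.
v=5: a=5^2·(≡2), b=5^-2·(≡2) mod 5; (2|5)=-1, (2|5)=-1; (−1)^{2·-2·2}·(-1)^-2·(-1)^2 = +1.
v=7: a=7^-3·(≡4), b=7^2·(≡1) mod 7; (4|7)=+1, (1|7)=+1; (−1)^{-3·2·3}·(+1)^2·(+1)^-3 = +1.
v=2: v_2(a)=8, v_2(b)=-4; units ≡ 7, 5 (mod 8); ε·ε+αω+βω = 1·0+8·1+-4·0 ≡ 0  ⇒  (a,b)_2 = +1.
v=19: a=19^1·(≡10), b=19^2·(≡16) mod 19; (10|19)=-1, (16|19)=+1; (−1)^{1·2·9}·(-1)^2·(+1)^1 = +1.
v=3: a=3^-1·(≡1), b=3^5·(≡2) mod 3; (1|3)=+1, (2|3)=-1; (−1)^{-1·5·1}·(+1)^5·(-1)^-1 = +1.
|Ram(-57057, -3)| = 2, even; anisotropic at {11, ∞}.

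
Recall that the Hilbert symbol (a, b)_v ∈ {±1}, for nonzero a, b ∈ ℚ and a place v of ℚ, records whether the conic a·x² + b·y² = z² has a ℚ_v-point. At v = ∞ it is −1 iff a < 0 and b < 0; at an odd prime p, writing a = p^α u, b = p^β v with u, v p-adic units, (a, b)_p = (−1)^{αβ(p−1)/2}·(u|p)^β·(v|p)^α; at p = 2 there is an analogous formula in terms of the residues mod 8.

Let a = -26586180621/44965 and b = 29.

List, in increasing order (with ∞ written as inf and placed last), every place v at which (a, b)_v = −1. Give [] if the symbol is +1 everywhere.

[11, 17]

(a, b) ≡ (-2467465, 29) mod (ℚ^×)²; places V = {2, 3, 5, 7, 11, 13, 17, 23, 29, ∞}.
(a,b)_13: α=1, u≡8; β=0, v≡3 (mod 13); (8|13)=-1, (3|13)=+1; sign (−1)^0·-1^0·+1^1 = +1.
(a,b)_11: α=3, u≡7; β=0, v≡7 (mod 11); (7|11)=-1, (7|11)=-1; sign (−1)^0·-1^0·-1^3 = -1.
(a,b)_29: α=3, u≡13; β=1, v≡1 (mod 29); (13|29)=+1, (1|29)=+1; sign (−1)^0·+1^1·+1^3 = +1.
(a,b)_5: α=-1, u≡3; β=0, v≡4 (mod 5); (3|5)=-1, (4|5)=+1; sign (−1)^0·-1^0·+1^-1 = +1.
(a,b)_3: α=2, u≡2; β=0, v≡2 (mod 3); (2|3)=-1, (2|3)=-1; sign (−1)^0·-1^0·-1^2 = +1.
(a,b)_17: α=-1, u≡9; β=0, v≡12 (mod 17); (9|17)=+1, (12|17)=-1; sign (−1)^0·+1^0·-1^-1 = -1.
(a,b)_∞: sgn(-2467465)=−, sgn(29)=+, so +1.
(a,b)_23: α=-2, u≡15; β=0, v≡6 (mod 23); (15|23)=-1, (6|23)=+1; sign (−1)^0·-1^0·+1^-2 = +1.
(a,b)_2: α=0, β=0; u≡7, v≡5 (mod 8); ε(u)ε(v)=1·0, αω(v)=0·1, βω(u)=0·0; sum ≡ 0  ⇒  +1.
(a,b)_7: α=1, u≡4; β=0, v≡1 (mod 7); (4|7)=+1, (1|7)=+1; sign (−1)^0·+1^0·+1^1 = +1.
Ram(-2467465, 29) = {11, 17}; no ℚ_11-point on the conic.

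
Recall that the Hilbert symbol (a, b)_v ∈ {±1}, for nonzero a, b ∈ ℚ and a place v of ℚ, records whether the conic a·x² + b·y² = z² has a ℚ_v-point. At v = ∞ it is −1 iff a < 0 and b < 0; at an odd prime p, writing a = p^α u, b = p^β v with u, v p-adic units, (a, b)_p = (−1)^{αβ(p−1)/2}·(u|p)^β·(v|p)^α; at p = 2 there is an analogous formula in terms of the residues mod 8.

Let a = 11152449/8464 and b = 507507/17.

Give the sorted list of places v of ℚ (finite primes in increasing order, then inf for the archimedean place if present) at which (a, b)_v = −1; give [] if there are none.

(a, b) ≡ (209, 51051) mod (ℚ^×)²; places V = {2, 3, 7, 11, 13, 17, 19, 23, ∞}.
(a,b)_11: α=3, u≡6; β=1, v≡6 (mod 11); (6|11)=-1, (6|11)=-1; sign (−1)^1·-1^1·-1^3 = -1.
(a,b)_3: α=2, u≡2; β=1, v≡1 (mod 3); (2|3)=-1, (1|3)=+1; sign (−1)^0·-1^1·+1^2 = -1.
(a,b)_7: α=2, u≡3; β=1, v≡3 (mod 7); (3|7)=-1, (3|7)=-1; sign (−1)^0·-1^1·-1^2 = -1.
(a,b)_∞: sgn(209)=+, sgn(51051)=+, so +1.
(a,b)_13: α=0, u≡9; β=3, v≡9 (mod 13); (9|13)=+1, (9|13)=+1; sign (−1)^0·+1^3·+1^0 = +1.
(a,b)_23: α=-2, u≡3; β=0, v≡21 (mod 23); (3|23)=+1, (21|23)=-1; sign (−1)^0·+1^0·-1^-2 = +1.
(a,b)_2: α=-4, β=0; u≡1, v≡3 (mod 8); ε(u)ε(v)=0·1, αω(v)=-4·1, βω(u)=0·0; sum ≡ 0  ⇒  +1.
(a,b)_17: α=0, u≡5; β=-1, v≡6 (mod 17); (5|17)=-1, (6|17)=-1; sign (−1)^0·-1^-1·-1^0 = -1.
(a,b)_19: α=1, u≡11; β=0, v≡1 (mod 19); (11|19)=+1, (1|19)=+1; sign (−1)^0·+1^0·+1^1 = +1.
(209, 51051 / ℚ) ramifies at {3, 7, 11, 17}: a division algebra.

[3, 7, 11, 17]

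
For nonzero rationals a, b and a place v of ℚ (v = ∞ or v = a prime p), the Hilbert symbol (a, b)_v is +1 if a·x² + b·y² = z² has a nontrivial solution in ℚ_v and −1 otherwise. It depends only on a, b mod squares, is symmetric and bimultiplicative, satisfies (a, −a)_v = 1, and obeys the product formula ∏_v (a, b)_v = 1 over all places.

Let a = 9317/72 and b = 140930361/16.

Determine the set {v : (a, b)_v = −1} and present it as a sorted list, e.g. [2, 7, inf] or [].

[7, 13]

(a, b) ≡ (154, 3289) mod (ℚ^×)²; places V = {2, 3, 7, 11, 13, 23, ∞}.
(a,b)_7: α=1, u≡4; β=0, v≡6 (mod 7); (4|7)=+1, (6|7)=-1; sign (−1)^0·+1^0·-1^1 = -1.
(a,b)_3: α=-2, u≡1; β=4, v≡1 (mod 3); (1|3)=+1, (1|3)=+1; sign (−1)^0·+1^4·+1^-2 = +1.
(a,b)_23: α=0, u≡16; β=3, v≡21 (mod 23); (16|23)=+1, (21|23)=-1; sign (−1)^0·+1^3·-1^0 = +1.
(a,b)_13: α=0, u≡5; β=1, v≡2 (mod 13); (5|13)=-1, (2|13)=-1; sign (−1)^0·-1^1·-1^0 = -1.
(a,b)_∞: sgn(154)=+, sgn(3289)=+, so +1.
(a,b)_11: α=3, u≡3; β=1, v≡6 (mod 11); (3|11)=+1, (6|11)=-1; sign (−1)^1·+1^1·-1^3 = +1.
(a,b)_2: α=-3, β=-4; u≡5, v≡1 (mod 8); ε(u)ε(v)=0·0, αω(v)=-3·0, βω(u)=-4·1; sum ≡ 0  ⇒  +1.
Ram(154, 3289) = {7, 13}; no ℚ_7-point on the conic.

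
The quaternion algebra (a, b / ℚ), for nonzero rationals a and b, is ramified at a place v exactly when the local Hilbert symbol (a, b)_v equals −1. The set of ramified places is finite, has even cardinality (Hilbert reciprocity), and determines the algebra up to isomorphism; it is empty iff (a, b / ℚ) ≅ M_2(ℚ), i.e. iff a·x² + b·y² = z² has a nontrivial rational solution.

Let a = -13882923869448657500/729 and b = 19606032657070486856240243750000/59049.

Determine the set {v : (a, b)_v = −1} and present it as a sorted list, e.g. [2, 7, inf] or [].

[19, 37]

Mod squares: a ≡ -23, b ≡ 501239. Check v ∈ {∞, 2, 3, 5, 7, 19, 23, 31, 37}.
v=5: a=5^4·(≡2), b=5^8·(≡1) mod 5; (2|5)=-1, (1|5)=+1; (−1)^{4·8·2}·(-1)^8·(+1)^4 = +1.
v=7: a=7^0·(≡6), b=7^2·(≡2) mod 7; (6|7)=-1, (2|7)=+1; (−1)^{0·2·3}·(-1)^2·(+1)^0 = +1.
v=3: a=3^-6·(≡1), b=3^-10·(≡2) mod 3; (1|3)=+1, (2|3)=-1; (−1)^{-6·-10·1}·(+1)^-10·(-1)^-6 = +1.
v=23: a=23^3·(≡7), b=23^5·(≡9) mod 23; (7|23)=-1, (9|23)=+1; (−1)^{3·5·11}·(-1)^5·(+1)^3 = +1.
v=19: a=19^2·(≡18), b=19^3·(≡1) mod 19; (18|19)=-1, (1|19)=+1; (−1)^{2·3·9}·(-1)^3·(+1)^2 = -1.
v=31: a=31^4·(≡16), b=31^5·(≡10) mod 31; (16|31)=+1, (10|31)=+1; (−1)^{4·5·15}·(+1)^5·(+1)^4 = +1.
v=37: a=37^2·(≡19), b=37^3·(≡2) mod 37; (19|37)=-1, (2|37)=-1; (−1)^{2·3·18}·(-1)^3·(-1)^2 = -1.
v=2: v_2(a)=2, v_2(b)=4; units ≡ 1, 7 (mod 8); ε·ε+αω+βω = 0·1+2·0+4·0 ≡ 0  ⇒  (a,b)_2 = +1.
v=∞: -23 < 0 and 501239 > 0  ⇒  (a,b)_∞ = +1.
|Ram(-23, 501239)| = 2, even; anisotropic at {19, 37}.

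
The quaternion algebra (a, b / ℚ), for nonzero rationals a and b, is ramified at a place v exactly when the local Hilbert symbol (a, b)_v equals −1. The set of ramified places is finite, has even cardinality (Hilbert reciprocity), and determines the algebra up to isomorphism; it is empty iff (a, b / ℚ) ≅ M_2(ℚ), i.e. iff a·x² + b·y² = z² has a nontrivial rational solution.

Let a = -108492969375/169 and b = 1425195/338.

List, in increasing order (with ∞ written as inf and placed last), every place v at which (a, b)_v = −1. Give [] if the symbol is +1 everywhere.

(a, b) ≡ (-238119, 3910) mod (ℚ^×)²; places V = {2, 3, 5, 7, 13, 17, 23, 29, ∞}.
(a,b)_5: α=4, u≡1; β=1, v≡3 (mod 5); (1|5)=+1, (3|5)=-1; sign (−1)^0·+1^1·-1^4 = +1.
(a,b)_13: α=-2, u≡2; β=-2, v≡9 (mod 13); (2|13)=-1, (9|13)=+1; sign (−1)^0·-1^-2·+1^-2 = +1.
(a,b)_23: α=1, u≡22; β=1, v≡16 (mod 23); (22|23)=-1, (16|23)=+1; sign (−1)^1·-1^1·+1^1 = +1.
(a,b)_29: α=1, u≡28; β=0, v≡1 (mod 29); (28|29)=+1, (1|29)=+1; sign (−1)^0·+1^0·+1^1 = +1.
(a,b)_7: α=1, u≡6; β=0, v≡1 (mod 7); (6|7)=-1, (1|7)=+1; sign (−1)^0·-1^0·+1^1 = +1.
(a,b)_3: α=7, u≡1; β=6, v≡1 (mod 3); (1|3)=+1, (1|3)=+1; sign (−1)^0·+1^6·+1^7 = +1.
(a,b)_17: α=1, u≡9; β=1, v≡13 (mod 17); (9|17)=+1, (13|17)=+1; sign (−1)^0·+1^1·+1^1 = +1.
(a,b)_2: α=0, β=-1; u≡1, v≡3 (mod 8); ε(u)ε(v)=0·1, αω(v)=0·1, βω(u)=-1·0; sum ≡ 0  ⇒  +1.
(a,b)_∞: sgn(-238119)=−, sgn(3910)=+, so +1.
Ram(a, b) = ∅: the form -238119·x² + 3910·y² − z² is isotropic over every ℚ_v, so by Hasse–Minkowski it is isotropic over ℚ.

[]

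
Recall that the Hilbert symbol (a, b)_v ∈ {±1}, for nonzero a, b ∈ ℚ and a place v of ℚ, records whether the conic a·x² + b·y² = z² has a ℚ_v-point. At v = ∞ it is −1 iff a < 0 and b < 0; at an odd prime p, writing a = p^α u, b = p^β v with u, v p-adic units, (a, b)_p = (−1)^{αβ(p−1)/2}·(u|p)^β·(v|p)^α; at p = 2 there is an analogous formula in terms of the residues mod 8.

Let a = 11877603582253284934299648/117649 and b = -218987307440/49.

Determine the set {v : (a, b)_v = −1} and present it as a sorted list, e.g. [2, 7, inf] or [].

Mod squares: a ≡ 43, b ≡ -37913315. Check v ∈ {∞, 2, 3, 5, 7, 11, 17, 19, 23, 41, 43}.
v=17: a=17^2·(≡16), b=17^1·(≡2) mod 17; (16|17)=+1, (2|17)=+1; (−1)^{2·1·8}·(+1)^1·(+1)^2 = +1.
v=5: a=5^0·(≡2), b=5^1·(≡3) mod 5; (2|5)=-1, (3|5)=-1; (−1)^{0·1·2}·(-1)^1·(-1)^0 = -1.
v=43: a=43^3·(≡21), b=43^1·(≡9) mod 43; (21|43)=+1, (9|43)=+1; (−1)^{3·1·21}·(+1)^1·(+1)^3 = -1.
v=∞: 43 > 0 and -37913315 < 0  ⇒  (a,b)_∞ = +1.
v=3: a=3^2·(≡1), b=3^0·(≡1) mod 3; (1|3)=+1, (1|3)=+1; (−1)^{2·0·1}·(+1)^0·(+1)^2 = +1.
v=23: a=23^2·(≡17), b=23^1·(≡5) mod 23; (17|23)=-1, (5|23)=-1; (−1)^{2·1·11}·(-1)^1·(-1)^2 = -1.
v=11: a=11^2·(≡7), b=11^1·(≡4) mod 11; (7|11)=-1, (4|11)=+1; (−1)^{2·1·5}·(-1)^1·(+1)^2 = -1.
v=41: a=41^2·(≡39), b=41^1·(≡16) mod 41; (39|41)=+1, (16|41)=+1; (−1)^{2·1·20}·(+1)^1·(+1)^2 = +1.
v=7: a=7^-6·(≡1), b=7^-2·(≡1) mod 7; (1|7)=+1, (1|7)=+1; (−1)^{-6·-2·3}·(+1)^-2·(+1)^-6 = +1.
v=19: a=19^4·(≡5), b=19^2·(≡5) mod 19; (5|19)=+1, (5|19)=+1; (−1)^{4·2·9}·(+1)^2·(+1)^4 = +1.
v=2: v_2(a)=12, v_2(b)=4; units ≡ 3, 5 (mod 8); ε·ε+αω+βω = 1·0+12·1+4·1 ≡ 0  ⇒  (a,b)_2 = +1.
(43, -37913315 / ℚ) ramifies at {5, 11, 23, 43}: a division algebra.

[5, 11, 23, 43]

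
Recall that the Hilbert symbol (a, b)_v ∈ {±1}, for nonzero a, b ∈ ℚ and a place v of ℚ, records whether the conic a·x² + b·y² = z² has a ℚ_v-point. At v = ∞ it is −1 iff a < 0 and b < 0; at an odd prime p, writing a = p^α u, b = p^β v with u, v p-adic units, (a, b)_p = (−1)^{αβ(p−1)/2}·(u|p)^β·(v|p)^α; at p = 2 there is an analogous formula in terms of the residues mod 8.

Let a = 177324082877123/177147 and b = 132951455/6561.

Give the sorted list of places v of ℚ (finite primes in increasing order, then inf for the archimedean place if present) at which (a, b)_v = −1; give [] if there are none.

(a, b) ≡ (21489, 95) mod (ℚ^×)²; places V = {2, 3, 5, 7, 13, 19, 29, ∞}.
(a,b)_3: α=-11, u≡2; β=-8, v≡2 (mod 3); (2|3)=-1, (2|3)=-1; sign (−1)^0·-1^-8·-1^-11 = -1.
(a,b)_19: α=3, u≡3; β=1, v≡5 (mod 19); (3|19)=-1, (5|19)=+1; sign (−1)^1·-1^1·+1^3 = +1.
(a,b)_7: α=4, u≡3; β=2, v≡2 (mod 7); (3|7)=-1, (2|7)=+1; sign (−1)^0·-1^2·+1^4 = +1.
(a,b)_13: α=5, u≡11; β=4, v≡3 (mod 13); (11|13)=-1, (3|13)=+1; sign (−1)^0·-1^4·+1^5 = +1.
(a,b)_∞: sgn(21489)=+, sgn(95)=+, so +1.
(a,b)_5: α=0, u≡4; β=1, v≡1 (mod 5); (4|5)=+1, (1|5)=+1; sign (−1)^0·+1^1·+1^0 = +1.
(a,b)_2: α=0, β=0; u≡1, v≡7 (mod 8); ε(u)ε(v)=0·1, αω(v)=0·0, βω(u)=0·0; sum ≡ 0  ⇒  +1.
(a,b)_29: α=1, u≡22; β=0, v≡8 (mod 29); (22|29)=+1, (8|29)=-1; sign (−1)^0·+1^0·-1^1 = -1.
Ram(21489, 95) = {3, 29}; no ℚ_3-point on the conic.

[3, 29]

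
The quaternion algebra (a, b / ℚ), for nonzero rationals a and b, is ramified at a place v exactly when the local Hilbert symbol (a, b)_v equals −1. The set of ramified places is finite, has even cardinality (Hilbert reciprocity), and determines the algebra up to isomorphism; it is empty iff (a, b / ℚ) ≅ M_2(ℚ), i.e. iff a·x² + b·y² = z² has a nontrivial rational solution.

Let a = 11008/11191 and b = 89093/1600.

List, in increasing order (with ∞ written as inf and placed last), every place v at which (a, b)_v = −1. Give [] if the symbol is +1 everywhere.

Mod squares: a ≡ 1333, b ≡ 53. Check v ∈ {∞, 2, 5, 19, 31, 41, 43, 53}.
v=19: a=19^-2·(≡18), b=19^0·(≡10) mod 19; (18|19)=-1, (10|19)=-1; (−1)^{-2·0·9}·(-1)^0·(-1)^-2 = +1.
v=∞: 1333 > 0 and 53 > 0  ⇒  (a,b)_∞ = +1.
v=5: a=5^0·(≡3), b=5^-2·(≡2) mod 5; (3|5)=-1, (2|5)=-1; (−1)^{0·-2·2}·(-1)^-2·(-1)^0 = +1.
v=53: a=53^0·(≡51), b=53^1·(≡25) mod 53; (51|53)=-1, (25|53)=+1; (−1)^{0·1·26}·(-1)^1·(+1)^0 = -1.
v=41: a=41^0·(≡31), b=41^2·(≡12) mod 41; (31|41)=+1, (12|41)=-1; (−1)^{0·2·20}·(+1)^2·(-1)^0 = +1.
v=43: a=43^1·(≡35), b=43^0·(≡14) mod 43; (35|43)=+1, (14|43)=+1; (−1)^{1·0·21}·(+1)^0·(+1)^1 = +1.
v=2: v_2(a)=8, v_2(b)=-6; units ≡ 5, 5 (mod 8); ε·ε+αω+βω = 0·0+8·1+-6·1 ≡ 0  ⇒  (a,b)_2 = +1.
v=31: a=31^-1·(≡11), b=31^0·(≡13) mod 31; (11|31)=-1, (13|31)=-1; (−1)^{-1·0·15}·(-1)^0·(-1)^-1 = -1.
|Ram(1333, 53)| = 2, even; anisotropic at {31, 53}.

[31, 53]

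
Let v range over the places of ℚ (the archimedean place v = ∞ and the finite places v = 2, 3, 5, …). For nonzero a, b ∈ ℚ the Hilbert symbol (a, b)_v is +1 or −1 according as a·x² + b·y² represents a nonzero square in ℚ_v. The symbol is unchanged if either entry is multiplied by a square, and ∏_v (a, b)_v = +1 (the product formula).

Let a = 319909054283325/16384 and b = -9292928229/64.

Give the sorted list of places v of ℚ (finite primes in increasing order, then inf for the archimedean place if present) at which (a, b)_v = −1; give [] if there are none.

Mod squares: a ≡ 493, b ≡ -29. Check v ∈ {∞, 2, 3, 5, 13, 17, 29}.
v=2: v_2(a)=-14, v_2(b)=-6; units ≡ 5, 3 (mod 8); ε·ε+αω+βω = 0·1+-14·1+-6·1 ≡ 0  ⇒  (a,b)_2 = +1.
v=∞: 493 > 0 and -29 < 0  ⇒  (a,b)_∞ = +1.
v=3: a=3^12·(≡1), b=3^8·(≡1) mod 3; (1|3)=+1, (1|3)=+1; (−1)^{12·8·1}·(+1)^8·(+1)^12 = +1.
v=29: a=29^1·(≡17), b=29^1·(≡28) mod 29; (17|29)=-1, (28|29)=+1; (−1)^{1·1·14}·(-1)^1·(+1)^1 = -1.
v=17: a=17^3·(≡11), b=17^2·(≡3) mod 17; (11|17)=-1, (3|17)=-1; (−1)^{3·2·8}·(-1)^2·(-1)^3 = -1.
v=13: a=13^2·(≡4), b=13^2·(≡3) mod 13; (4|13)=+1, (3|13)=+1; (−1)^{2·2·6}·(+1)^2·(+1)^2 = +1.
v=5: a=5^2·(≡2), b=5^0·(≡4) mod 5; (2|5)=-1, (4|5)=+1; (−1)^{2·0·2}·(-1)^0·(+1)^2 = +1.
Ram(493, -29) = {17, 29}; no ℚ_17-point on the conic.

[17, 29]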